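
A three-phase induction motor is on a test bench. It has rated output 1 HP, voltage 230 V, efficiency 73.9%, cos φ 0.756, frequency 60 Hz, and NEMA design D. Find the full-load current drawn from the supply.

3.35 A

P_out = 1 × 746 = 746 W
P_in = P_out / η = 746 / 0.739 = 1009 W
I_L = P_in / (√3·V_L·cosφ) = 1009 / (1.732 × 230 × 0.756) = 3.35 A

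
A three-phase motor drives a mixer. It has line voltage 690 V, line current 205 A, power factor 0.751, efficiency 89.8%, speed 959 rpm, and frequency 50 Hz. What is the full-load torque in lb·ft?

P_in = √3·V·I·cosφ = 1.732 × 690 × 205 × 0.751 = 183989 W
P_out = η·P_in = 0.898 × 183989 = 165222 W
n = 959 rpm
ω = 2π×959/60 = 100.4 rad/s
τ = P_out/ω = 165222/100.4 = 1646 N·m
In lb·ft: 1646/1.356 = 1210 lb·ft

1210 lb·ft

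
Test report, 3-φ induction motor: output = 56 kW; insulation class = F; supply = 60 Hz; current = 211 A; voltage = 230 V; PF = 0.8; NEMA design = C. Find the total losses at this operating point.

11.2 kW

P_in = √3·V·I·cosφ = 1.732×230×211×0.8 = 67243 W
P_out = 56000 W
Losses = P_in − P_out = 67243 − 56000 = 11243 W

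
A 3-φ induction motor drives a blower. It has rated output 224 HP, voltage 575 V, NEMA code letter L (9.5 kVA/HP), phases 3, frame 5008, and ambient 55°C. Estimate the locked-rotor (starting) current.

2140 A

S_LR = 9.5 × 224 = 2128 kVA
I_LR = S_LR/(√3·V_L) = 2128000/(1.732×575) = 2140 A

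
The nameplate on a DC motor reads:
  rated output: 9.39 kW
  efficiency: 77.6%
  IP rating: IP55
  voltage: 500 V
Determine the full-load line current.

24.2 A

P_out = 9.39 kW = 9390 W
P_in = P_out / η = 9390 / 0.776 = 12101 W
I = P_in / V = 12101 / 500 = 24.2 A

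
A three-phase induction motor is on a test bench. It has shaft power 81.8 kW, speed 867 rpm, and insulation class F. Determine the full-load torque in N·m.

901 N·m

ω = 2π × 867/60 = 90.79 rad/s
τ = P/ω = 81800/90.79 = 901 N·m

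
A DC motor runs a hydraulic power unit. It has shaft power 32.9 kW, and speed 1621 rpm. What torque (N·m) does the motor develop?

194 N·m

ω = 2π × 1621/60 = 169.8 rad/s
τ = P/ω = 32900/169.8 = 194 N·m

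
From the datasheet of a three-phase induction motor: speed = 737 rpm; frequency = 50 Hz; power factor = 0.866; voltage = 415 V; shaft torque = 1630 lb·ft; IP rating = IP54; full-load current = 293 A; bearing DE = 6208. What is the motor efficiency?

93.5 %

τ = 1630 lb·ft × 1.356 = 2210 N·m
ω = 2π × 737/60 = 77.18 rad/s; P_out = τω = 2210 × 77.18 = 170568 W
P_in = √3·V_L·I_L·cosφ = 1.732 × 415 × 293 × 0.866 = 182382 W
η = P_out / P_in = 170568 / 182382 = 0.935 = 93.5%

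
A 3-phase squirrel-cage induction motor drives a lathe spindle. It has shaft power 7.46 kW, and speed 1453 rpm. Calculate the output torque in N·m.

49 N·m

ω = 2π × 1453/60 = 152.2 rad/s
τ = P/ω = 7460/152.2 = 49 N·m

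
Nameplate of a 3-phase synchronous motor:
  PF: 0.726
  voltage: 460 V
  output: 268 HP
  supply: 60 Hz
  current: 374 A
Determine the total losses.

P_in = √3·V·I·cosφ = 1.732×460×374×0.726 = 216329 W
P_out = 268×746 = 199928 W
Losses = P_in − P_out = 216329 − 199928 = 16401 W

16.4 kW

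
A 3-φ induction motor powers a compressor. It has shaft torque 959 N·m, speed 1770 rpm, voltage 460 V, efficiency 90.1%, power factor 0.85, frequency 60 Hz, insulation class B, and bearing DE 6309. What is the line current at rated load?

ω = 2π×1770/60 = 185.4 rad/s; P_out = τω = 959 × 185.4 = 177799 W
P_in = P_out / η = 177799 / 0.901 = 197335 W
I_L = P_in / (√3·V_L·cosφ) = 197335 / (1.732 × 460 × 0.85) = 291 A

291 A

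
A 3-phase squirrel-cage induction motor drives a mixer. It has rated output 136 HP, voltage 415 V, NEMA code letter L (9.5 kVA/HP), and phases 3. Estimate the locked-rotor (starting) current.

1800 A

S_LR = 9.5 × 136 = 1292 kVA
I_LR = S_LR/(√3·V_L) = 1292000/(1.732×415) = 1800 A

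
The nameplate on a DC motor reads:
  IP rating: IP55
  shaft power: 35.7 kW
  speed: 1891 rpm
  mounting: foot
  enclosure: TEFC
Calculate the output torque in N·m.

ω = 2π × 1891/60 = 198 rad/s
τ = P/ω = 35700/198 = 180 N·m

180 N·m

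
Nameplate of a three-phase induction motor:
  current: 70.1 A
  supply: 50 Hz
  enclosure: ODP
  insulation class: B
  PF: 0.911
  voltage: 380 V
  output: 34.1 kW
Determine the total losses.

7930 W

P_in = √3·V·I·cosφ = 1.732×380×70.1×0.911 = 42031 W
P_out = 34100 W
Losses = P_in − P_out = 42031 − 34100 = 7931 W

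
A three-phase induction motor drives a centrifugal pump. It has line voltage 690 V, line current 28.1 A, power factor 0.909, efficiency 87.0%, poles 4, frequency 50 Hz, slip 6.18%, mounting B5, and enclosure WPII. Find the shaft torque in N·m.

180 N·m

P_in = √3·V·I·cosφ = 1.732 × 690 × 28.1 × 0.909 = 30526 W
P_out = η·P_in = 0.87 × 30526 = 26558 W
n_s = 120×50/4 = 1500 rpm; n = 1500×(1−0.0618) = 1407 rpm
ω = 2π×1407/60 = 147.3 rad/s
τ = P_out/ω = 26558/147.3 = 180 N·m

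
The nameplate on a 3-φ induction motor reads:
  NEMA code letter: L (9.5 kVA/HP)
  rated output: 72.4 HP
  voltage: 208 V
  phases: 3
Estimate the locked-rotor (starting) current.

1910 A

S_LR = 9.5 × 72.4 = 687.8 kVA
I_LR = S_LR/(√3·V_L) = 687800/(1.732×208) = 1910 A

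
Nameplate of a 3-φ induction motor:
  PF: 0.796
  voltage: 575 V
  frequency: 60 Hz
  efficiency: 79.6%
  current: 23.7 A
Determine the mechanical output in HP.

20 HP

P_in = √3·V·I·cosφ = 1.732 × 575 × 23.7 × 0.796 = 18788 W
P_out = η·P_in = 0.796 × 18788 = 14955 W
= 14955/746 = 20 HP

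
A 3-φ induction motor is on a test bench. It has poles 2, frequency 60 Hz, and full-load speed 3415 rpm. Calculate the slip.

5.14 %

n_s = 120f/p = 120×60/2 = 3600 rpm
s = (n_s − n)/n_s = (3600 − 3415)/3600 = 0.0514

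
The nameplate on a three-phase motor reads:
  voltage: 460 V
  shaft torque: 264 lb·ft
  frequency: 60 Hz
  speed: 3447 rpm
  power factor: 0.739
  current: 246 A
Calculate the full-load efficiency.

89.2 %

τ = 264 lb·ft × 1.356 = 358 N·m
ω = 2π × 3447/60 = 361 rad/s; P_out = τω = 358 × 361 = 129238 W
P_in = √3·V_L·I_L·cosφ = 1.732 × 460 × 246 × 0.739 = 144839 W
η = P_out / P_in = 129238 / 144839 = 0.892 = 89.2%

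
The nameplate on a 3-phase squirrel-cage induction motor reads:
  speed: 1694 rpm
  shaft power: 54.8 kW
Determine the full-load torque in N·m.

309 N·m

ω = 2π × 1694/60 = 177.4 rad/s
τ = P/ω = 54800/177.4 = 309 N·m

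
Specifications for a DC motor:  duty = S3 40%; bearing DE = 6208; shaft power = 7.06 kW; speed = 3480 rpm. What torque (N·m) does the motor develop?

19.4 N·m

ω = 2π × 3480/60 = 364.4 rad/s
τ = P/ω = 7060/364.4 = 19.4 N·m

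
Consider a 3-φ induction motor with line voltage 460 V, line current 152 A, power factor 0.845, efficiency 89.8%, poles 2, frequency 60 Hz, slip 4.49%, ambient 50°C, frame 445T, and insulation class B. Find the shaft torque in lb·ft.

188 lb·ft

P_in = √3·V·I·cosφ = 1.732 × 460 × 152 × 0.845 = 102331 W
P_out = η·P_in = 0.898 × 102331 = 91893 W
n_s = 120×60/2 = 3600 rpm; n = 3600×(1−0.0449) = 3438 rpm
ω = 2π×3438/60 = 360 rad/s
τ = P_out/ω = 91893/360 = 255.3 N·m
In lb·ft: 255.3/1.356 = 188 lb·ft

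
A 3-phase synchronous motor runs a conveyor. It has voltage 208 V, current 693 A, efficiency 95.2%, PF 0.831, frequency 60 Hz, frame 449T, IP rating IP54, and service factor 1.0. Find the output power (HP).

P_in = √3·V·I·cosφ = 1.732 × 208 × 693 × 0.831 = 207465 W
P_out = η·P_in = 0.952 × 207465 = 197507 W
= 197507/746 = 265 HP

265 HP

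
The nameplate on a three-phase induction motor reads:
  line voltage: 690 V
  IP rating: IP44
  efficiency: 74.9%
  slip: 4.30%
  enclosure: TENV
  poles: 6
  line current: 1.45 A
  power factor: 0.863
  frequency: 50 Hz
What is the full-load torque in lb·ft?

8.24 lb·ft

P_in = √3·V·I·cosφ = 1.732 × 690 × 1.45 × 0.863 = 1495 W
P_out = η·P_in = 0.749 × 1495 = 1120 W
n_s = 120×50/6 = 1000 rpm; n = 1000×(1−0.043) = 957 rpm
ω = 2π×957/60 = 100.2 rad/s
τ = P_out/ω = 1120/100.2 = 11.18 N·m
In lb·ft: 11.18/1.356 = 8.24 lb·ft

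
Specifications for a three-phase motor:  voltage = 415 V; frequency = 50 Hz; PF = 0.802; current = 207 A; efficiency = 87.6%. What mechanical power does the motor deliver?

P_in = √3·V·I·cosφ = 1.732 × 415 × 207 × 0.802 = 119328 W
P_out = η·P_in = 0.876 × 119328 = 104531 W

105 kW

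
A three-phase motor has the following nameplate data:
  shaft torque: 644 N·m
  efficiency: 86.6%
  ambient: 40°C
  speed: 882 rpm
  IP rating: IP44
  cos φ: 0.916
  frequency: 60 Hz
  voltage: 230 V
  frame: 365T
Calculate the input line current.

188 A

ω = 2π×882/60 = 92.36 rad/s; P_out = τω = 644 × 92.36 = 59480 W
P_in = P_out / η = 59480 / 0.866 = 68684 W
I_L = P_in / (√3·V_L·cosφ) = 68684 / (1.732 × 230 × 0.916) = 188 A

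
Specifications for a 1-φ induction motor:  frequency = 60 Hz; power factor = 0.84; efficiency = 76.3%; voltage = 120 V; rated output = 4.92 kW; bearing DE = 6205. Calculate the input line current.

64 A

P_out = 4.92 kW = 4920 W
P_in = P_out / η = 4920 / 0.763 = 6448 W
I = P_in / (V·cosφ) = 6448 / (120 × 0.84) = 64 A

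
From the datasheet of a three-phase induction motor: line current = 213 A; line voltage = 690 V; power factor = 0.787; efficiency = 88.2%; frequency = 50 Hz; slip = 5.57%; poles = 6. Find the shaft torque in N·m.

P_in = √3·V·I·cosφ = 1.732 × 690 × 213 × 0.787 = 200332 W
P_out = η·P_in = 0.882 × 200332 = 176693 W
n_s = 120×50/6 = 1000 rpm; n = 1000×(1−0.0557) = 944 rpm
ω = 2π×944/60 = 98.86 rad/s
τ = P_out/ω = 176693/98.86 = 1790 N·m

1790 N·m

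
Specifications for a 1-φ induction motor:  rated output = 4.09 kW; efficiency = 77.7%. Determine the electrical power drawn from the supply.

P_out = 4090 W
P_in = P_out/η = 4090/0.777 = 5264 W = 5.26 kW

5.26 kW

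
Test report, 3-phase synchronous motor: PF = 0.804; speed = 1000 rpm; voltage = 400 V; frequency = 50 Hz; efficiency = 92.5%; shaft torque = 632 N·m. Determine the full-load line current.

ω = 2π×1000/60 = 104.7 rad/s; P_out = τω = 632 × 104.7 = 66170 W
P_in = P_out / η = 66170 / 0.925 = 71535 W
I_L = P_in / (√3·V_L·cosφ) = 71535 / (1.732 × 400 × 0.804) = 128 A

128 A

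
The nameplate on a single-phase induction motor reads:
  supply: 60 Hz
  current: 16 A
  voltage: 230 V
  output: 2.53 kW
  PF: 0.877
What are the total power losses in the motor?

697 W

P_in = V·I·cosφ = 230×16×0.877 = 3227 W
P_out = 2530 W
Losses = P_in − P_out = 3227 − 2530 = 697 W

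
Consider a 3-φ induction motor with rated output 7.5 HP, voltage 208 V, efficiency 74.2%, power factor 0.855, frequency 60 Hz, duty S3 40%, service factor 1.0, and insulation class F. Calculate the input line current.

24.5 A

P_out = 7.5 × 746 = 5595 W
P_in = P_out / η = 5595 / 0.742 = 7540 W
I_L = P_in / (√3·V_L·cosφ) = 7540 / (1.732 × 208 × 0.855) = 24.5 A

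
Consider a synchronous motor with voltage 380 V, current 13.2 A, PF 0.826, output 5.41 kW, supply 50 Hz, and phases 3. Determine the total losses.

1.77 kW

P_in = √3·V·I·cosφ = 1.732×380×13.2×0.826 = 7176 W
P_out = 5410 W
Losses = P_in − P_out = 7176 − 5410 = 1766 W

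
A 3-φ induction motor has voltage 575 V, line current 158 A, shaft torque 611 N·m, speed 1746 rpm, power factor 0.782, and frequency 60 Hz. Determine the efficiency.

90.8 %

ω = 2π × 1746/60 = 182.8 rad/s; P_out = τω = 611 × 182.8 = 111691 W
P_in = √3·V_L·I_L·cosφ = 1.732 × 575 × 158 × 0.782 = 123049 W
η = P_out / P_in = 111691 / 123049 = 0.908 = 90.8%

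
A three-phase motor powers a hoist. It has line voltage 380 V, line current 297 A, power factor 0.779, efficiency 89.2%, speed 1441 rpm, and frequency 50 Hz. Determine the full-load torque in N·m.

P_in = √3·V·I·cosφ = 1.732 × 380 × 297 × 0.779 = 152274 W
P_out = η·P_in = 0.892 × 152274 = 135828 W
n = 1441 rpm
ω = 2π×1441/60 = 150.9 rad/s
τ = P_out/ω = 135828/150.9 = 900 N·m

900 N·m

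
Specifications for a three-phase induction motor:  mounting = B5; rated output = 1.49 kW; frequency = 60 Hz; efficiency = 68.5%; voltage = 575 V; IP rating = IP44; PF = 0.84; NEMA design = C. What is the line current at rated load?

P_out = 1.49 kW = 1490 W
P_in = P_out / η = 1490 / 0.685 = 2175 W
I_L = P_in / (√3·V_L·cosφ) = 2175 / (1.732 × 575 × 0.84) = 2.6 A

2.6 A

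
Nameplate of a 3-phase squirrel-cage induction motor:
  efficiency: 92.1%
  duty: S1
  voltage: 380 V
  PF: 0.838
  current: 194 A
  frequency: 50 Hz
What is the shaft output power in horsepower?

132 HP

P_in = √3·V·I·cosφ = 1.732 × 380 × 194 × 0.838 = 106998 W
P_out = η·P_in = 0.921 × 106998 = 98545 W
= 98545/746 = 132 HP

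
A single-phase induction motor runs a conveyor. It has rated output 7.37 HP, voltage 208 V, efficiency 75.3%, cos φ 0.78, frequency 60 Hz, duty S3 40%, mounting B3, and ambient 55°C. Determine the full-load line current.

P_out = 7.37 × 746 = 5498 W
P_in = P_out / η = 5498 / 0.753 = 7301 W
I = P_in / (V·cosφ) = 7301 / (208 × 0.78) = 45 A

45 A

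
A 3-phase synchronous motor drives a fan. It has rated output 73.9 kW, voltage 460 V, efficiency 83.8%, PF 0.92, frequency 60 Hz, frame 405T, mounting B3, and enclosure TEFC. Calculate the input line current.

120 A

P_out = 73.9 kW = 73900 W
P_in = P_out / η = 73900 / 0.838 = 88186 W
I_L = P_in / (√3·V_L·cosφ) = 88186 / (1.732 × 460 × 0.92) = 120 A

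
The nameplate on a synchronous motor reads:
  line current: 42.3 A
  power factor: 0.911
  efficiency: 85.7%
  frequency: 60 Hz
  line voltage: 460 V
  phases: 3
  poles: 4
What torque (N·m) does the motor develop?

140 N·m

P_in = √3·V·I·cosφ = 1.732 × 460 × 42.3 × 0.911 = 30702 W
P_out = η·P_in = 0.857 × 30702 = 26312 W
n = n_s = 120×60/4 = 1800 rpm (synchronous)
ω = 2π×1800/60 = 188.5 rad/s
τ = P_out/ω = 26312/188.5 = 140 N·m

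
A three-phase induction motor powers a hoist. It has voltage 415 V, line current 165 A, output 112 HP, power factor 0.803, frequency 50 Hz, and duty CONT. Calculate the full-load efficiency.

87.7 %

P_out = 112 × 746 = 83552 W
P_in = √3·V_L·I_L·cosφ = 1.732 × 415 × 165 × 0.803 = 95235 W
η = P_out / P_in = 83552 / 95235 = 0.877 = 87.7%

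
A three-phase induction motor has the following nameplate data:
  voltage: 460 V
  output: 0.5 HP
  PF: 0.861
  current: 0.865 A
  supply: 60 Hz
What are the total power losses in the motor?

P_in = √3·V·I·cosφ = 1.732×460×0.865×0.861 = 593 W
P_out = 0.5×746 = 373 W
Losses = P_in − P_out = 593 − 373 = 220 W

220 W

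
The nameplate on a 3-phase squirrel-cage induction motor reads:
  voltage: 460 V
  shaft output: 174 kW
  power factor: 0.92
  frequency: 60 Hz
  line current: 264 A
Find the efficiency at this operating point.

89.9 %

P_out = 174 kW = 174000 W
P_in = √3·V_L·I_L·cosφ = 1.732 × 460 × 264 × 0.92 = 193507 W
η = P_out / P_in = 174000 / 193507 = 0.899 = 89.9%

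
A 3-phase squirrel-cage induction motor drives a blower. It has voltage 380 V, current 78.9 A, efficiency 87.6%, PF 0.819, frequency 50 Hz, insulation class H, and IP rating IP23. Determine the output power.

P_in = √3·V·I·cosφ = 1.732 × 380 × 78.9 × 0.819 = 42530 W
P_out = η·P_in = 0.876 × 42530 = 37256 W

37.3 kW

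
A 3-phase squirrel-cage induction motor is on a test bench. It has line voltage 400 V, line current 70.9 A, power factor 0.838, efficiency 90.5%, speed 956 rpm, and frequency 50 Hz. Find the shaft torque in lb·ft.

274 lb·ft

P_in = √3·V·I·cosφ = 1.732 × 400 × 70.9 × 0.838 = 41162 W
P_out = η·P_in = 0.905 × 41162 = 37252 W
n = 956 rpm
ω = 2π×956/60 = 100.1 rad/s
τ = P_out/ω = 37252/100.1 = 372.1 N·m
In lb·ft: 372.1/1.356 = 274 lb·ft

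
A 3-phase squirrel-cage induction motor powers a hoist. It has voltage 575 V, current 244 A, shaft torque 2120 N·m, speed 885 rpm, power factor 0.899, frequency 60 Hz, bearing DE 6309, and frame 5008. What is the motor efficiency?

ω = 2π × 885/60 = 92.68 rad/s; P_out = τω = 2120 × 92.68 = 196482 W
P_in = √3·V_L·I_L·cosφ = 1.732 × 575 × 244 × 0.899 = 218457 W
η = P_out / P_in = 196482 / 218457 = 0.899 = 89.9%

89.9 %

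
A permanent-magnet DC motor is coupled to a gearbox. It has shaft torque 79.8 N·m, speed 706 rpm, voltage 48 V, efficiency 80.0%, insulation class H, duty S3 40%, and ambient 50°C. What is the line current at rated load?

154 A

ω = 2π×706/60 = 73.93 rad/s; P_out = τω = 79.8 × 73.93 = 5900 W
P_in = P_out / η = 5900 / 0.800 = 7375 W
I = P_in / V = 7375 / 48 = 154 A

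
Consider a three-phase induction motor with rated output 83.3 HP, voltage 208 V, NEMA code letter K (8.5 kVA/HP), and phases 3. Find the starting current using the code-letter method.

1970 A

S_LR = 8.5 × 83.3 = 708.05 kVA
I_LR = S_LR/(√3·V_L) = 708050/(1.732×208) = 1970 A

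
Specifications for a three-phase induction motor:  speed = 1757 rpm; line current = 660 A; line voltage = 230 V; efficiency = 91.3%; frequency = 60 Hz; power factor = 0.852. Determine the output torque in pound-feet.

820 lb·ft

P_in = √3·V·I·cosφ = 1.732 × 230 × 660 × 0.852 = 224006 W
P_out = η·P_in = 0.913 × 224006 = 204517 W
n = 1757 rpm
ω = 2π×1757/60 = 184 rad/s
τ = P_out/ω = 204517/184 = 1112 N·m
In lb·ft: 1112/1.356 = 820 lb·ft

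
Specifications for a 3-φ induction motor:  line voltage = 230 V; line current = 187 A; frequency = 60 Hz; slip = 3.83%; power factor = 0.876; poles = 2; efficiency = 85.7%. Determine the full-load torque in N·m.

P_in = √3·V·I·cosφ = 1.732 × 230 × 187 × 0.876 = 65256 W
P_out = η·P_in = 0.857 × 65256 = 55924 W
n_s = 120×60/2 = 3600 rpm; n = 3600×(1−0.0383) = 3462 rpm
ω = 2π×3462/60 = 362.5 rad/s
τ = P_out/ω = 55924/362.5 = 154 N·m

154 N·m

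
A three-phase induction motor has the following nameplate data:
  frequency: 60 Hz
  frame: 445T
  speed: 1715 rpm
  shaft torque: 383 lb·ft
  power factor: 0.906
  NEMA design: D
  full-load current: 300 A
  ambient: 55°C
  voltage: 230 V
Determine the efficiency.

τ = 383 lb·ft × 1.356 = 519.3 N·m
ω = 2π × 1715/60 = 179.6 rad/s; P_out = τω = 519.3 × 179.6 = 93266 W
P_in = √3·V_L·I_L·cosφ = 1.732 × 230 × 300 × 0.906 = 108274 W
η = P_out / P_in = 93266 / 108274 = 0.861 = 86.1%

86.1 %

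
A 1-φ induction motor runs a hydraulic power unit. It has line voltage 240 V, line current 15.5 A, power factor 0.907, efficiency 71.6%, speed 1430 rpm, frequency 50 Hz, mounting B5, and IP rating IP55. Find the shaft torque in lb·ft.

P_in = V·I·cosφ = 240 × 15.5 × 0.907 = 3374 W
P_out = η·P_in = 0.716 × 3374 = 2416 W
n = 1430 rpm
ω = 2π×1430/60 = 149.7 rad/s
τ = P_out/ω = 2416/149.7 = 16.14 N·m
In lb·ft: 16.14/1.356 = 11.9 lb·ft

11.9 lb·ft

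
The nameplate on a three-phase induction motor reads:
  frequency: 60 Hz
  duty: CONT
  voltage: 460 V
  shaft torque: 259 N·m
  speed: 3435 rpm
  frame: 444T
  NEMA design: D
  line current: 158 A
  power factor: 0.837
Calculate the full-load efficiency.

ω = 2π × 3435/60 = 359.7 rad/s; P_out = τω = 259 × 359.7 = 93162 W
P_in = √3·V_L·I_L·cosφ = 1.732 × 460 × 158 × 0.837 = 105363 W
η = P_out / P_in = 93162 / 105363 = 0.884 = 88.4%

88.4 %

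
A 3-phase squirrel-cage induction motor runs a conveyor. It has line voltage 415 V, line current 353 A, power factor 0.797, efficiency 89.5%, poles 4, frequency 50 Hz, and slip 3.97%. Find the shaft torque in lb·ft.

885 lb·ft

P_in = √3·V·I·cosφ = 1.732 × 415 × 353 × 0.797 = 202222 W
P_out = η·P_in = 0.895 × 202222 = 180989 W
n_s = 120×50/4 = 1500 rpm; n = 1500×(1−0.0397) = 1440 rpm
ω = 2π×1440/60 = 150.8 rad/s
τ = P_out/ω = 180989/150.8 = 1200 N·m
In lb·ft: 1200/1.356 = 885 lb·ft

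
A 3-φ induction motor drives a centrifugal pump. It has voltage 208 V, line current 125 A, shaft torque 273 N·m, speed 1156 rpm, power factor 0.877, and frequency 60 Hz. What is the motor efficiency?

ω = 2π × 1156/60 = 121.1 rad/s; P_out = τω = 273 × 121.1 = 33060 W
P_in = √3·V_L·I_L·cosφ = 1.732 × 208 × 125 × 0.877 = 39493 W
η = P_out / P_in = 33060 / 39493 = 0.837 = 83.7%

83.7 %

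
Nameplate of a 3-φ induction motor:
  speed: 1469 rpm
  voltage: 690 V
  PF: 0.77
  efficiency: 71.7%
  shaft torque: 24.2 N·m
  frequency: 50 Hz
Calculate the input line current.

5.64 A

ω = 2π×1469/60 = 153.8 rad/s; P_out = τω = 24.2 × 153.8 = 3722 W
P_in = P_out / η = 3722 / 0.717 = 5191 W
I_L = P_in / (√3·V_L·cosφ) = 5191 / (1.732 × 690 × 0.77) = 5.64 A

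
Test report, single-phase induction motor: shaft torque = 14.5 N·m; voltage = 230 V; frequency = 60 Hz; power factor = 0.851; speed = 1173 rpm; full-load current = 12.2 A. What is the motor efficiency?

ω = 2π × 1173/60 = 122.8 rad/s; P_out = τω = 14.5 × 122.8 = 1781 W
P_in = V·I·cosφ = 230 × 12.2 × 0.851 = 2388 W
η = P_out / P_in = 1781 / 2388 = 0.746 = 74.6%

74.6 %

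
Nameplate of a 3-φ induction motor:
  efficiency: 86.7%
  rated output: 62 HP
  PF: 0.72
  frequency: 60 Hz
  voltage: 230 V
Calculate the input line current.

186 A

P_out = 62 × 746 = 46252 W
P_in = P_out / η = 46252 / 0.867 = 53347 W
I_L = P_in / (√3·V_L·cosφ) = 53347 / (1.732 × 230 × 0.72) = 186 A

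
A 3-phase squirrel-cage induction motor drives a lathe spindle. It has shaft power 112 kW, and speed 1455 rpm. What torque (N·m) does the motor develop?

ω = 2π × 1455/60 = 152.4 rad/s
τ = P/ω = 112000/152.4 = 735 N·m

735 N·m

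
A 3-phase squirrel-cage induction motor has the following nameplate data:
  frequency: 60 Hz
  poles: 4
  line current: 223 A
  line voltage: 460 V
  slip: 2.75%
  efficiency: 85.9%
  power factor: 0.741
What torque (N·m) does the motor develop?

P_in = √3·V·I·cosφ = 1.732 × 460 × 223 × 0.741 = 131652 W
P_out = η·P_in = 0.859 × 131652 = 113089 W
n_s = 120×60/4 = 1800 rpm; n = 1800×(1−0.0275) = 1751 rpm
ω = 2π×1751/60 = 183.4 rad/s
τ = P_out/ω = 113089/183.4 = 617 N·m

617 N·m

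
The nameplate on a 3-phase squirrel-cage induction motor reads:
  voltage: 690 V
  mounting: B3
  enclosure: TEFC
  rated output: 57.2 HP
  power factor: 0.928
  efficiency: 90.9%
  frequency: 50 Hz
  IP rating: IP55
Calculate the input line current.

42.3 A

P_out = 57.2 × 746 = 42671 W
P_in = P_out / η = 42671 / 0.909 = 46943 W
I_L = P_in / (√3·V_L·cosφ) = 46943 / (1.732 × 690 × 0.928) = 42.3 A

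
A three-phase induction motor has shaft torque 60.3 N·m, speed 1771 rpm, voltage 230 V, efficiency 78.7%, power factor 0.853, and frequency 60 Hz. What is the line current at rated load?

ω = 2π×1771/60 = 185.5 rad/s; P_out = τω = 60.3 × 185.5 = 11186 W
P_in = P_out / η = 11186 / 0.787 = 14213 W
I_L = P_in / (√3·V_L·cosφ) = 14213 / (1.732 × 230 × 0.853) = 41.8 A

41.8 A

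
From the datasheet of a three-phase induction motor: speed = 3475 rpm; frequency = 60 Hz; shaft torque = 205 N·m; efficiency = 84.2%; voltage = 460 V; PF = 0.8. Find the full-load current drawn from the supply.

139 A

ω = 2π×3475/60 = 363.9 rad/s; P_out = τω = 205 × 363.9 = 74600 W
P_in = P_out / η = 74600 / 0.842 = 88599 W
I_L = P_in / (√3·V_L·cosφ) = 88599 / (1.732 × 460 × 0.8) = 139 A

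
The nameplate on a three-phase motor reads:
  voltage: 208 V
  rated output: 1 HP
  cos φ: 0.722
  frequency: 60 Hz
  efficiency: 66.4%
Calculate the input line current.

P_out = 1 × 746 = 746 W
P_in = P_out / η = 746 / 0.664 = 1123 W
I_L = P_in / (√3·V_L·cosφ) = 1123 / (1.732 × 208 × 0.722) = 4.32 A

4.32 A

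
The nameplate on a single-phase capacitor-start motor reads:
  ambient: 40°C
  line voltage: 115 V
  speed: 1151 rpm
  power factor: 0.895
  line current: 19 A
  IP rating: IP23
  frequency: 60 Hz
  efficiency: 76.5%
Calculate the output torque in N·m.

12.4 N·m

P_in = V·I·cosφ = 115 × 19 × 0.895 = 1956 W
P_out = η·P_in = 0.765 × 1956 = 1496 W
n = 1151 rpm
ω = 2π×1151/60 = 120.5 rad/s
τ = P_out/ω = 1496/120.5 = 12.4 N·m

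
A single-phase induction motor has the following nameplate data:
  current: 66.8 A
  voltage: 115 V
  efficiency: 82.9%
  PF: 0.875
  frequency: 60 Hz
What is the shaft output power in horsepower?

P_in = V·I·cosφ = 115 × 66.8 × 0.875 = 6722 W
P_out = η·P_in = 0.829 × 6722 = 5573 W
= 5573/746 = 7.47 HP

7.47 HP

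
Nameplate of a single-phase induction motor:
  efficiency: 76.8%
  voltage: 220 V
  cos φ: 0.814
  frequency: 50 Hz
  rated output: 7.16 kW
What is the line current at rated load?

52.1 A

P_out = 7.16 kW = 7160 W
P_in = P_out / η = 7160 / 0.768 = 9323 W
I = P_in / (V·cosφ) = 9323 / (220 × 0.814) = 52.1 A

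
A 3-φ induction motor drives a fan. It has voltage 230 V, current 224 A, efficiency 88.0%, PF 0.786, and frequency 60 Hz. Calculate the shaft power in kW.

61.7 kW

P_in = √3·V·I·cosφ = 1.732 × 230 × 224 × 0.786 = 70137 W
P_out = η·P_in = 0.88 × 70137 = 61721 W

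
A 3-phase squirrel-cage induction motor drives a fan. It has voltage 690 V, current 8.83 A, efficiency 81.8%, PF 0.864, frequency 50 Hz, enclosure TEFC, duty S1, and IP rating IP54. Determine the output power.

7.46 kW

P_in = √3·V·I·cosφ = 1.732 × 690 × 8.83 × 0.864 = 9117 W
P_out = η·P_in = 0.818 × 9117 = 7458 W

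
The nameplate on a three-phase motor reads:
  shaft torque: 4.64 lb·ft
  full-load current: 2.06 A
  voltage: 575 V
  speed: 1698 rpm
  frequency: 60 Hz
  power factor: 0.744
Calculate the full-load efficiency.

73.3 %

τ = 4.64 lb·ft × 1.356 = 6.292 N·m
ω = 2π × 1698/60 = 177.8 rad/s; P_out = τω = 6.292 × 177.8 = 1119 W
P_in = √3·V_L·I_L·cosφ = 1.732 × 575 × 2.06 × 0.744 = 1526 W
η = P_out / P_in = 1119 / 1526 = 0.733 = 73.3%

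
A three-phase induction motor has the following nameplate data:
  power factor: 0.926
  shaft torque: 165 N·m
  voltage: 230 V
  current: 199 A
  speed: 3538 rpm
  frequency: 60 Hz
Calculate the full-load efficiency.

ω = 2π × 3538/60 = 370.5 rad/s; P_out = τω = 165 × 370.5 = 61133 W
P_in = √3·V_L·I_L·cosφ = 1.732 × 230 × 199 × 0.926 = 73407 W
η = P_out / P_in = 61133 / 73407 = 0.833 = 83.3%

83.3 %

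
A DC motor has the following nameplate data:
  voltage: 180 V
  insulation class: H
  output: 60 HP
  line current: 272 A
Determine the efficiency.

91.4 %

P_out = 60 × 746 = 44760 W
P_in = V·I = 180 × 272 = 48960 W
η = P_out / P_in = 44760 / 48960 = 0.914 = 91.4%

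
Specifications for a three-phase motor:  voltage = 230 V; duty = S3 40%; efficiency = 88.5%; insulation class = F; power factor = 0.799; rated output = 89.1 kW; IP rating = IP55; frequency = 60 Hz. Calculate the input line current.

316 A

P_out = 89.1 kW = 89100 W
P_in = P_out / η = 89100 / 0.885 = 100678 W
I_L = P_in / (√3·V_L·cosφ) = 100678 / (1.732 × 230 × 0.799) = 316 A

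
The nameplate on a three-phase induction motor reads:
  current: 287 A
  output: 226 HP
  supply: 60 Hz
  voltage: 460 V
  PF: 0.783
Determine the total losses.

P_in = √3·V·I·cosφ = 1.732×460×287×0.783 = 179040 W
P_out = 226×746 = 168596 W
Losses = P_in − P_out = 179040 − 168596 = 10444 W

10.4 kW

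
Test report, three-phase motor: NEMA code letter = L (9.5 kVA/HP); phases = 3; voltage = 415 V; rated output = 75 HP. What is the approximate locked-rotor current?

S_LR = 9.5 × 75 = 712.5 kVA
I_LR = S_LR/(√3·V_L) = 712500/(1.732×415) = 991 A

991 A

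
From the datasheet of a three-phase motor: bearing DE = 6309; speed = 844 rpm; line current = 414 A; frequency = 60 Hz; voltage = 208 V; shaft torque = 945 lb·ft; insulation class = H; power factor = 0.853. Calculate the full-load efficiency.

τ = 945 lb·ft × 1.356 = 1281 N·m
ω = 2π × 844/60 = 88.38 rad/s; P_out = τω = 1281 × 88.38 = 113215 W
P_in = √3·V_L·I_L·cosφ = 1.732 × 208 × 414 × 0.853 = 127222 W
η = P_out / P_in = 113215 / 127222 = 0.890 = 89.0%

89.0 %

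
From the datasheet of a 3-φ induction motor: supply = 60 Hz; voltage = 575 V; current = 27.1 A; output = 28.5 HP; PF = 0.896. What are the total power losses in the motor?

2.92 kW

P_in = √3·V·I·cosφ = 1.732×575×27.1×0.896 = 24182 W
P_out = 28.5×746 = 21261 W
Losses = P_in − P_out = 24182 − 21261 = 2921 W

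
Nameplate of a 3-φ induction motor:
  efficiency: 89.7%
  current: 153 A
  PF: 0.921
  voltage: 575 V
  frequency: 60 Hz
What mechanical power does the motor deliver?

P_in = √3·V·I·cosφ = 1.732 × 575 × 153 × 0.921 = 140335 W
P_out = η·P_in = 0.897 × 140335 = 125880 W

126 kW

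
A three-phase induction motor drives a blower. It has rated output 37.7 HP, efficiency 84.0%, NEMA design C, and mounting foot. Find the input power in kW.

33.5 kW

P_out = 37.7 × 746 = 28124 W
P_in = P_out/η = 28124/0.84 = 33481 W = 33.5 kW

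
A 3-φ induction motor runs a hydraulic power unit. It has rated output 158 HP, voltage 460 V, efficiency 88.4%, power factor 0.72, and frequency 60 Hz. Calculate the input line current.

P_out = 158 × 746 = 117868 W
P_in = P_out / η = 117868 / 0.884 = 133335 W
I_L = P_in / (√3·V_L·cosφ) = 133335 / (1.732 × 460 × 0.72) = 232 A

232 A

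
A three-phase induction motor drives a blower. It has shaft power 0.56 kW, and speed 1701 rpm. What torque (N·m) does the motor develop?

3.14 N·m

ω = 2π × 1701/60 = 178.1 rad/s
τ = P/ω = 560/178.1 = 3.14 N·m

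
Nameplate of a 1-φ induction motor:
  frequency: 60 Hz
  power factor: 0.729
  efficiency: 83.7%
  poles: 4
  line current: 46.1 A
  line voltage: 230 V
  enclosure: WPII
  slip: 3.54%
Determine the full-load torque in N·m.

P_in = V·I·cosφ = 230 × 46.1 × 0.729 = 7730 W
P_out = η·P_in = 0.837 × 7730 = 6470 W
n_s = 120×60/4 = 1800 rpm; n = 1800×(1−0.0354) = 1736 rpm
ω = 2π×1736/60 = 181.8 rad/s
τ = P_out/ω = 6470/181.8 = 35.6 N·m

35.6 N·m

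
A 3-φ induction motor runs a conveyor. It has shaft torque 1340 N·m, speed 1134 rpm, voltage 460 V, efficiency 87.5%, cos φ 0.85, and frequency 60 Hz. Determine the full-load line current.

269 A

ω = 2π×1134/60 = 118.8 rad/s; P_out = τω = 1340 × 118.8 = 159192 W
P_in = P_out / η = 159192 / 0.875 = 181934 W
I_L = P_in / (√3·V_L·cosφ) = 181934 / (1.732 × 460 × 0.85) = 269 A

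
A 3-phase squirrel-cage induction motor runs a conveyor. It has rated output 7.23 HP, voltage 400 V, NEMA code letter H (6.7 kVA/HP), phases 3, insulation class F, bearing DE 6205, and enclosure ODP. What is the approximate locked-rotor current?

S_LR = 6.7 × 7.23 = 48.441 kVA
I_LR = S_LR/(√3·V_L) = 48441/(1.732×400) = 69.9 A

69.9 A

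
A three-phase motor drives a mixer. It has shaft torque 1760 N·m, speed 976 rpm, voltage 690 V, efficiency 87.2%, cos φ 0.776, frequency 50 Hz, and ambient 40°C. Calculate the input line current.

222 A

ω = 2π×976/60 = 102.2 rad/s; P_out = τω = 1760 × 102.2 = 179872 W
P_in = P_out / η = 179872 / 0.872 = 206275 W
I_L = P_in / (√3·V_L·cosφ) = 206275 / (1.732 × 690 × 0.776) = 222 A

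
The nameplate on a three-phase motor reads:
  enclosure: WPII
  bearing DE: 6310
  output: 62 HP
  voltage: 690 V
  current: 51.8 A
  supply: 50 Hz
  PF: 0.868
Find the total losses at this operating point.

7.48 kW

P_in = √3·V·I·cosφ = 1.732×690×51.8×0.868 = 53734 W
P_out = 62×746 = 46252 W
Losses = P_in − P_out = 53734 − 46252 = 7482 W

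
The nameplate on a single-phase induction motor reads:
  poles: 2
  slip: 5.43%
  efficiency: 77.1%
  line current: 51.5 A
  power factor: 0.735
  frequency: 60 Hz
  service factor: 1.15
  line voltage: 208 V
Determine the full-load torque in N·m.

P_in = V·I·cosφ = 208 × 51.5 × 0.735 = 7873 W
P_out = η·P_in = 0.771 × 7873 = 6070 W
n_s = 120×60/2 = 3600 rpm; n = 3600×(1−0.0543) = 3405 rpm
ω = 2π×3405/60 = 356.6 rad/s
τ = P_out/ω = 6070/356.6 = 17 N·m

17 N·m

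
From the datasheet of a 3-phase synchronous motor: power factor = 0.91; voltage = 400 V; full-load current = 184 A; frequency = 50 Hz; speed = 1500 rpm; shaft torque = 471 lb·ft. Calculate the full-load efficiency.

86.5 %

τ = 471 lb·ft × 1.356 = 638.7 N·m
ω = 2π × 1500/60 = 157.1 rad/s; P_out = τω = 638.7 × 157.1 = 100340 W
P_in = √3·V_L·I_L·cosφ = 1.732 × 400 × 184 × 0.91 = 116002 W
η = P_out / P_in = 100340 / 116002 = 0.865 = 86.5%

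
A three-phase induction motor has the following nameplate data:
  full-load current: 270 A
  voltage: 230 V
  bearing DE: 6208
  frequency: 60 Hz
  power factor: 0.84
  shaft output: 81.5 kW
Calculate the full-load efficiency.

90.2 %

P_out = 81.5 kW = 81500 W
P_in = √3·V_L·I_L·cosφ = 1.732 × 230 × 270 × 0.84 = 90348 W
η = P_out / P_in = 81500 / 90348 = 0.902 = 90.2%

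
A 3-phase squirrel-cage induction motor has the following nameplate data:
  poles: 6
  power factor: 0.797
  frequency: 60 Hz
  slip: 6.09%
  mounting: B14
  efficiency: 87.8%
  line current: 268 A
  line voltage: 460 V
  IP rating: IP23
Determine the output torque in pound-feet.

P_in = √3·V·I·cosφ = 1.732 × 460 × 268 × 0.797 = 170176 W
P_out = η·P_in = 0.878 × 170176 = 149415 W
n_s = 120×60/6 = 1200 rpm; n = 1200×(1−0.0609) = 1127 rpm
ω = 2π×1127/60 = 118 rad/s
τ = P_out/ω = 149415/118 = 1266 N·m
In lb·ft: 1266/1.356 = 934 lb·ft

934 lb·ft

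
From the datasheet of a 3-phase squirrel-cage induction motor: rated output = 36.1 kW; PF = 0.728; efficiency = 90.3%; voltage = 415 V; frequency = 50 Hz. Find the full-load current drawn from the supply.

P_out = 36.1 kW = 36100 W
P_in = P_out / η = 36100 / 0.903 = 39978 W
I_L = P_in / (√3·V_L·cosφ) = 39978 / (1.732 × 415 × 0.728) = 76.4 A

76.4 A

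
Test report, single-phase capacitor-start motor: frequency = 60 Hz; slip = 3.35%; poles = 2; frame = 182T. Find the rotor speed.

3479 rpm

n_s = 120f/p = 120×60/2 = 3600 rpm
n = n_s(1 − s) = 3600 × (1 − 0.0335) = 3479 rpm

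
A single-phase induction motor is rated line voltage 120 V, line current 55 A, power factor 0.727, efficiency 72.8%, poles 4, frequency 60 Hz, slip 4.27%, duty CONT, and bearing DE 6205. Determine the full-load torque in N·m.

19.4 N·m

P_in = V·I·cosφ = 120 × 55 × 0.727 = 4798 W
P_out = η·P_in = 0.728 × 4798 = 3493 W
n_s = 120×60/4 = 1800 rpm; n = 1800×(1−0.0427) = 1723 rpm
ω = 2π×1723/60 = 180.4 rad/s
τ = P_out/ω = 3493/180.4 = 19.4 N·m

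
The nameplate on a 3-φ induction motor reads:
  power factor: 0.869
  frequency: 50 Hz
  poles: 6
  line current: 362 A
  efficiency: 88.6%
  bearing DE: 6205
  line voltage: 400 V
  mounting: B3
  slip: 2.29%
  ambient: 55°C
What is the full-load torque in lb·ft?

1390 lb·ft

P_in = √3·V·I·cosφ = 1.732 × 400 × 362 × 0.869 = 217940 W
P_out = η·P_in = 0.886 × 217940 = 193095 W
n_s = 120×50/6 = 1000 rpm; n = 1000×(1−0.0229) = 977 rpm
ω = 2π×977/60 = 102.3 rad/s
τ = P_out/ω = 193095/102.3 = 1888 N·m
In lb·ft: 1888/1.356 = 1390 lb·ft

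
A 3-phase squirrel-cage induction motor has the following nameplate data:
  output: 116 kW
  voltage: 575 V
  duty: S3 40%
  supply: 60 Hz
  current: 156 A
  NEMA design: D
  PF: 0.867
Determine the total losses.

18700 W

P_in = √3·V·I·cosφ = 1.732×575×156×0.867 = 134697 W
P_out = 116000 W
Losses = P_in − P_out = 134697 − 116000 = 18697 W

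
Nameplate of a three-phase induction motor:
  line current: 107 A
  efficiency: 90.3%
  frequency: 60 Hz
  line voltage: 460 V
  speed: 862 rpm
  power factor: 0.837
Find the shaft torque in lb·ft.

P_in = √3·V·I·cosφ = 1.732 × 460 × 107 × 0.837 = 71353 W
P_out = η·P_in = 0.903 × 71353 = 64432 W
n = 862 rpm
ω = 2π×862/60 = 90.27 rad/s
τ = P_out/ω = 64432/90.27 = 713.8 N·m
In lb·ft: 713.8/1.356 = 526 lb·ft

526 lb·ft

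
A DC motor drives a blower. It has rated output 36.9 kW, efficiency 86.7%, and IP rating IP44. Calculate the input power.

42.6 kW

P_out = 36900 W
P_in = P_out/η = 36900/0.867 = 42561 W = 42.6 kW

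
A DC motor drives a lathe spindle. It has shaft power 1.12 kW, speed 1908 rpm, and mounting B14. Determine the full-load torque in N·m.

ω = 2π × 1908/60 = 199.8 rad/s
τ = P/ω = 1120/199.8 = 5.61 N·m

5.61 N·m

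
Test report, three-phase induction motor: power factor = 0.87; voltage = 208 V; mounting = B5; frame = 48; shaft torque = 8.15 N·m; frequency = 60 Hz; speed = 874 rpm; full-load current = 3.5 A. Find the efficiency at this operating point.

68.0 %

ω = 2π × 874/60 = 91.53 rad/s; P_out = τω = 8.15 × 91.53 = 746 W
P_in = √3·V_L·I_L·cosφ = 1.732 × 208 × 3.5 × 0.87 = 1097 W
η = P_out / P_in = 746 / 1097 = 0.680 = 68.0%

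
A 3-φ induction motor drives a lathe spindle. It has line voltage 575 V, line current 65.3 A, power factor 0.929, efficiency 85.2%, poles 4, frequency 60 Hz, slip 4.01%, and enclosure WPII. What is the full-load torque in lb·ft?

210 lb·ft

P_in = √3·V·I·cosφ = 1.732 × 575 × 65.3 × 0.929 = 60415 W
P_out = η·P_in = 0.852 × 60415 = 51474 W
n_s = 120×60/4 = 1800 rpm; n = 1800×(1−0.0401) = 1728 rpm
ω = 2π×1728/60 = 181 rad/s
τ = P_out/ω = 51474/181 = 284.4 N·m
In lb·ft: 284.4/1.356 = 210 lb·ft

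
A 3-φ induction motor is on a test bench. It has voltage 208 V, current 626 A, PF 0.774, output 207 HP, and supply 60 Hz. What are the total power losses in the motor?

20100 W

P_in = √3·V·I·cosφ = 1.732×208×626×0.774 = 174553 W
P_out = 207×746 = 154422 W
Losses = P_in − P_out = 174553 − 154422 = 20131 W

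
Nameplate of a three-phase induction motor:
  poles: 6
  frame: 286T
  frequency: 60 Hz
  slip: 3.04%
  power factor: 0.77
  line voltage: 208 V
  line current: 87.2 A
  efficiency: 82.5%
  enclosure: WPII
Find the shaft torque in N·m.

P_in = √3·V·I·cosφ = 1.732 × 208 × 87.2 × 0.77 = 24189 W
P_out = η·P_in = 0.825 × 24189 = 19956 W
n_s = 120×60/6 = 1200 rpm; n = 1200×(1−0.0304) = 1164 rpm
ω = 2π×1164/60 = 121.9 rad/s
τ = P_out/ω = 19956/121.9 = 164 N·m

164 N·m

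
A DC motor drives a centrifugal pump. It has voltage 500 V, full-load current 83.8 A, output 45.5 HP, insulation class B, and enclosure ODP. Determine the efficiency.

P_out = 45.5 × 746 = 33943 W
P_in = V·I = 500 × 83.8 = 41900 W
η = P_out / P_in = 33943 / 41900 = 0.810 = 81.0%

81.0 %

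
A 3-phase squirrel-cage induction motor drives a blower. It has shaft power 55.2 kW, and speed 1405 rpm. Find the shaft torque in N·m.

375 N·m

ω = 2π × 1405/60 = 147.1 rad/s
τ = P/ω = 55200/147.1 = 375 N·m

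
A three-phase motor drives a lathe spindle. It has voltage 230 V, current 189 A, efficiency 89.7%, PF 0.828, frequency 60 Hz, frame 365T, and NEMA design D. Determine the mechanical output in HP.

P_in = √3·V·I·cosφ = 1.732 × 230 × 189 × 0.828 = 62340 W
P_out = η·P_in = 0.897 × 62340 = 55919 W
= 55919/746 = 75 HP

75 HP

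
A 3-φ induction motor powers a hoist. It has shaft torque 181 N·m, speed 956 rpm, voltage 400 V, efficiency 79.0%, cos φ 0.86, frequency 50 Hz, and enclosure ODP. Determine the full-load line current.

38.5 A

ω = 2π×956/60 = 100.1 rad/s; P_out = τω = 181 × 100.1 = 18118 W
P_in = P_out / η = 18118 / 0.790 = 22934 W
I_L = P_in / (√3·V_L·cosφ) = 22934 / (1.732 × 400 × 0.86) = 38.5 A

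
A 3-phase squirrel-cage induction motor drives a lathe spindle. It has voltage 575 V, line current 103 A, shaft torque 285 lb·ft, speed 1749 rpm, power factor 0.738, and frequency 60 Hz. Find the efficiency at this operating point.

93.5 %

τ = 285 lb·ft × 1.356 = 386.5 N·m
ω = 2π × 1749/60 = 183.2 rad/s; P_out = τω = 386.5 × 183.2 = 70807 W
P_in = √3·V_L·I_L·cosφ = 1.732 × 575 × 103 × 0.738 = 75702 W
η = P_out / P_in = 70807 / 75702 = 0.935 = 93.5%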